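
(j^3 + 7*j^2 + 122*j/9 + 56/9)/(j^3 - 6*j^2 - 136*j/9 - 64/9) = (3*j^2 + 19*j + 28)/(3*j^2 - 20*j - 32)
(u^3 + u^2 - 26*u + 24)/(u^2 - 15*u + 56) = (u^3 + u^2 - 26*u + 24)/(u^2 - 15*u + 56)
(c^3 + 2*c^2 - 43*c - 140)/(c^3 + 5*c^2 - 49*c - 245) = (c + 4)/(c + 7)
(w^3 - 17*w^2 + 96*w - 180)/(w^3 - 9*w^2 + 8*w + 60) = (w - 6)/(w + 2)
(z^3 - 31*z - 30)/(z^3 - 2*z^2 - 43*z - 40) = (z - 6)/(z - 8)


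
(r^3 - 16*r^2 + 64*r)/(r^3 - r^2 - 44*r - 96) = r*(r - 8)/(r^2 + 7*r + 12)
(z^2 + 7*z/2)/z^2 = (z + 7/2)/z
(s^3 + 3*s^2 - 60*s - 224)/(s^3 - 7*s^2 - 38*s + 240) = (s^2 + 11*s + 28)/(s^2 + s - 30)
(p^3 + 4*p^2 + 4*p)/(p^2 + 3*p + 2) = p*(p + 2)/(p + 1)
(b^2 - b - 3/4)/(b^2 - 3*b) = (b^2 - b - 3/4)/(b*(b - 3))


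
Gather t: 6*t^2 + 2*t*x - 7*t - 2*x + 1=6*t^2 + t*(2*x - 7) - 2*x + 1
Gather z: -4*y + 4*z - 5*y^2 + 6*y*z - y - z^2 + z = -5*y^2 - 5*y - z^2 + z*(6*y + 5)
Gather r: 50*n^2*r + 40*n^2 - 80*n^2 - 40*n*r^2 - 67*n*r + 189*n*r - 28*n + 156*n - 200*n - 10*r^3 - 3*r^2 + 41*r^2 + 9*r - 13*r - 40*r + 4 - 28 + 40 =-40*n^2 - 72*n - 10*r^3 + r^2*(38 - 40*n) + r*(50*n^2 + 122*n - 44) + 16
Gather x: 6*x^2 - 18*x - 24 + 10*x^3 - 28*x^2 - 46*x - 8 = 10*x^3 - 22*x^2 - 64*x - 32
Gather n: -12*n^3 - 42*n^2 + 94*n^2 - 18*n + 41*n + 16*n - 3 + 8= -12*n^3 + 52*n^2 + 39*n + 5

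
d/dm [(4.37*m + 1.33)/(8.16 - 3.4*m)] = (136.61608*m - 327.878592)/(3.4*m - 8.16)^3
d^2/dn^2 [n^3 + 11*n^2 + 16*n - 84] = 6*n + 22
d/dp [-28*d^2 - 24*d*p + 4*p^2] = -24*d + 8*p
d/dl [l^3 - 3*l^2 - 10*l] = 3*l^2 - 6*l - 10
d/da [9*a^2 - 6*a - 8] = 18*a - 6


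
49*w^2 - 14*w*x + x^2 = (-7*w + x)^2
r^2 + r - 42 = (r - 6)*(r + 7)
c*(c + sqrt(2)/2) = c^2 + sqrt(2)*c/2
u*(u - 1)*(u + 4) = u^3 + 3*u^2 - 4*u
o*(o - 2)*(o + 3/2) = o^3 - o^2/2 - 3*o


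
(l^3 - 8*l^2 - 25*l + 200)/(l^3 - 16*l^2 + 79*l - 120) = (l + 5)/(l - 3)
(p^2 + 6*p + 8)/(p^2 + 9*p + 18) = (p^2 + 6*p + 8)/(p^2 + 9*p + 18)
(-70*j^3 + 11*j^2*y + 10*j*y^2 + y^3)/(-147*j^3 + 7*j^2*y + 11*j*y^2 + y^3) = (-10*j^2 + 3*j*y + y^2)/(-21*j^2 + 4*j*y + y^2)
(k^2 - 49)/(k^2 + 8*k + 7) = (k - 7)/(k + 1)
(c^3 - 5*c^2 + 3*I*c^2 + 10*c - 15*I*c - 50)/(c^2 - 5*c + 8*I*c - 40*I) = (c^2 + 3*I*c + 10)/(c + 8*I)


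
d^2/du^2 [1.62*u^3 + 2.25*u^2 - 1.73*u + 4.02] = 9.72*u + 4.5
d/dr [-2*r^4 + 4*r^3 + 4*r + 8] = -8*r^3 + 12*r^2 + 4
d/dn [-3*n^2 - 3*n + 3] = -6*n - 3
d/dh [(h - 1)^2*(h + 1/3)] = (h - 1)*(9*h - 1)/3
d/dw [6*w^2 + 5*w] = 12*w + 5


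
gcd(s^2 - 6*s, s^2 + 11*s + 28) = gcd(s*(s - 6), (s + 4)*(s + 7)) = 1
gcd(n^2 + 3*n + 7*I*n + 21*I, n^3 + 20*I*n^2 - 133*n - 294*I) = n + 7*I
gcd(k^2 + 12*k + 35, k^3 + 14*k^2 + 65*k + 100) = k + 5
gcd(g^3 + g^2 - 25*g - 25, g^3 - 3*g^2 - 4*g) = g + 1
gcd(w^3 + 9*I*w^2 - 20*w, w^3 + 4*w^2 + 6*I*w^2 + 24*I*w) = w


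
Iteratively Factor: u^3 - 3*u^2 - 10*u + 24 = (u - 4)*(u^2 + u - 6) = (u - 4)*(u - 2)*(u + 3)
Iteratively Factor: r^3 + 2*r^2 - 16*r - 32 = (r + 4)*(r^2 - 2*r - 8) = (r - 4)*(r + 4)*(r + 2)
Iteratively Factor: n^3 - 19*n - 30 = (n - 5)*(n^2 + 5*n + 6) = (n - 5)*(n + 2)*(n + 3)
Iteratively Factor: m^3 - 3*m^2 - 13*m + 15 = (m - 1)*(m^2 - 2*m - 15) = (m - 5)*(m - 1)*(m + 3)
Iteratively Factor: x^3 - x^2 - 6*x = (x + 2)*(x^2 - 3*x) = (x - 3)*(x + 2)*(x)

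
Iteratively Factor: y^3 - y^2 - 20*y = (y - 5)*(y^2 + 4*y) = (y - 5)*(y + 4)*(y)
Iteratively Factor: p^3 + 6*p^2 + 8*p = (p)*(p^2 + 6*p + 8) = p*(p + 2)*(p + 4)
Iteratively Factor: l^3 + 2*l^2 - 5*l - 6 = (l + 1)*(l^2 + l - 6) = (l + 1)*(l + 3)*(l - 2)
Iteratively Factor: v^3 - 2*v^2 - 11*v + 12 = (v + 3)*(v^2 - 5*v + 4) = (v - 1)*(v + 3)*(v - 4)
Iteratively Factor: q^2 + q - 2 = (q + 2)*(q - 1)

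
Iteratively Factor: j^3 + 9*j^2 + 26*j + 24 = (j + 2)*(j^2 + 7*j + 12) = (j + 2)*(j + 3)*(j + 4)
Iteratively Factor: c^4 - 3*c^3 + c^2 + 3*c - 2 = (c + 1)*(c^3 - 4*c^2 + 5*c - 2) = (c - 1)*(c + 1)*(c^2 - 3*c + 2) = (c - 2)*(c - 1)*(c + 1)*(c - 1)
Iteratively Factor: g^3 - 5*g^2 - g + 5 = (g - 1)*(g^2 - 4*g - 5) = (g - 1)*(g + 1)*(g - 5)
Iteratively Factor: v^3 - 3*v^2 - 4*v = (v)*(v^2 - 3*v - 4) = v*(v - 4)*(v + 1)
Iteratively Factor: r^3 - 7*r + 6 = (r + 3)*(r^2 - 3*r + 2) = (r - 2)*(r + 3)*(r - 1)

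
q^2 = q^2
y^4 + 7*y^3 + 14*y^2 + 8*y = y*(y + 1)*(y + 2)*(y + 4)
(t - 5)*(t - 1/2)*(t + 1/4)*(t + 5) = t^4 - t^3/4 - 201*t^2/8 + 25*t/4 + 25/8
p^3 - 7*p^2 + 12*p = p*(p - 4)*(p - 3)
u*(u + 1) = u^2 + u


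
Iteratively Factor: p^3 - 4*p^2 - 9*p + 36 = (p + 3)*(p^2 - 7*p + 12) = (p - 3)*(p + 3)*(p - 4)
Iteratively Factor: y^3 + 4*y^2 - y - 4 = (y + 1)*(y^2 + 3*y - 4) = (y + 1)*(y + 4)*(y - 1)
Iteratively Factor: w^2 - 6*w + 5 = (w - 1)*(w - 5)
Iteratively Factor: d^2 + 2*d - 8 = (d + 4)*(d - 2)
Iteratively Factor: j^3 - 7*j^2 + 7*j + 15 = (j + 1)*(j^2 - 8*j + 15) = (j - 5)*(j + 1)*(j - 3)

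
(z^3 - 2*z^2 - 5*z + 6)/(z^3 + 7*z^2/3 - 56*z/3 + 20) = 3*(z^3 - 2*z^2 - 5*z + 6)/(3*z^3 + 7*z^2 - 56*z + 60)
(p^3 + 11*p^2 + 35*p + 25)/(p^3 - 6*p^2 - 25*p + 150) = (p^2 + 6*p + 5)/(p^2 - 11*p + 30)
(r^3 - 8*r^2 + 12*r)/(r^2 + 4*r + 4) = r*(r^2 - 8*r + 12)/(r^2 + 4*r + 4)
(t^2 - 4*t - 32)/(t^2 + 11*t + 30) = (t^2 - 4*t - 32)/(t^2 + 11*t + 30)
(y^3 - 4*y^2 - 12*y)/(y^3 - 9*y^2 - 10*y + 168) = y*(y + 2)/(y^2 - 3*y - 28)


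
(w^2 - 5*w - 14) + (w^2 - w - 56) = 2*w^2 - 6*w - 70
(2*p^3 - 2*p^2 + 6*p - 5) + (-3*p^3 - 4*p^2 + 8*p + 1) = -p^3 - 6*p^2 + 14*p - 4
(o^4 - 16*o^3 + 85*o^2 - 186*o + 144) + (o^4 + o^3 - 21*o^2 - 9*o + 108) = 2*o^4 - 15*o^3 + 64*o^2 - 195*o + 252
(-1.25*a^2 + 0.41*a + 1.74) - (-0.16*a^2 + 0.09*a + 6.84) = -1.09*a^2 + 0.32*a - 5.1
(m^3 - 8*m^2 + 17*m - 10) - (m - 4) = m^3 - 8*m^2 + 16*m - 6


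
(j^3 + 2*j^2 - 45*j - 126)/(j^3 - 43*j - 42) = (j + 3)/(j + 1)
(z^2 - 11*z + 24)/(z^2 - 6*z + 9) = (z - 8)/(z - 3)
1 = 1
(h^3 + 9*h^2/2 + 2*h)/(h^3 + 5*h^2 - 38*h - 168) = h*(2*h + 1)/(2*(h^2 + h - 42))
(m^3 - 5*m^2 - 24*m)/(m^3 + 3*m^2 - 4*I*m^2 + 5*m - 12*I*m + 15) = m*(m - 8)/(m^2 - 4*I*m + 5)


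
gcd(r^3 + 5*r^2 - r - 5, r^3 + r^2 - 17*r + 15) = r^2 + 4*r - 5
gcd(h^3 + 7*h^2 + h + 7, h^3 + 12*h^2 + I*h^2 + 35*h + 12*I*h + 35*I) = h^2 + h*(7 + I) + 7*I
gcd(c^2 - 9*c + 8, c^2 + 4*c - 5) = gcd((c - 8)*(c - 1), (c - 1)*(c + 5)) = c - 1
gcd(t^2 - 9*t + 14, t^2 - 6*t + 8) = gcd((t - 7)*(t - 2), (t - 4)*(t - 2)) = t - 2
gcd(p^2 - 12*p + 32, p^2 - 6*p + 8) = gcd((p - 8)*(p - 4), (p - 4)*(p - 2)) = p - 4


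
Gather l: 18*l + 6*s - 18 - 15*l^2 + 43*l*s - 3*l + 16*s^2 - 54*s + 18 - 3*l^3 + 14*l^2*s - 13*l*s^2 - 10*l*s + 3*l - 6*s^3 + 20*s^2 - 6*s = -3*l^3 + l^2*(14*s - 15) + l*(-13*s^2 + 33*s + 18) - 6*s^3 + 36*s^2 - 54*s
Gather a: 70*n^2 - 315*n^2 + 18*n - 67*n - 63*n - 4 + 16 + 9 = -245*n^2 - 112*n + 21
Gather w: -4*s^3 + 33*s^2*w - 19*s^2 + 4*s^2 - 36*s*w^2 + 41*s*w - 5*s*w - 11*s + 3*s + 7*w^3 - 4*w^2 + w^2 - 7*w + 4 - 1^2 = -4*s^3 - 15*s^2 - 8*s + 7*w^3 + w^2*(-36*s - 3) + w*(33*s^2 + 36*s - 7) + 3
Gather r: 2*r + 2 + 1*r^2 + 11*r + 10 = r^2 + 13*r + 12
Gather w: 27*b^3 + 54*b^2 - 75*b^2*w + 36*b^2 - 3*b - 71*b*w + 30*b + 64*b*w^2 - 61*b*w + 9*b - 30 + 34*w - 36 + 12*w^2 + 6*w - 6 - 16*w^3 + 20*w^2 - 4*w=27*b^3 + 90*b^2 + 36*b - 16*w^3 + w^2*(64*b + 32) + w*(-75*b^2 - 132*b + 36) - 72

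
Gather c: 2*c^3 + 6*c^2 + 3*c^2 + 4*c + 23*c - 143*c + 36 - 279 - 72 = 2*c^3 + 9*c^2 - 116*c - 315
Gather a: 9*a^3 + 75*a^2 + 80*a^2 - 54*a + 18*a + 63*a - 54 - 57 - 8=9*a^3 + 155*a^2 + 27*a - 119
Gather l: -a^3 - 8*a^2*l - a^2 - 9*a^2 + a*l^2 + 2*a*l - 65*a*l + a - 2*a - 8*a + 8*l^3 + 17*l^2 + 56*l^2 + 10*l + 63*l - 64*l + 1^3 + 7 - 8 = -a^3 - 10*a^2 - 9*a + 8*l^3 + l^2*(a + 73) + l*(-8*a^2 - 63*a + 9)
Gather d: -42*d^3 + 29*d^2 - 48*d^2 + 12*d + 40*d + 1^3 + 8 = -42*d^3 - 19*d^2 + 52*d + 9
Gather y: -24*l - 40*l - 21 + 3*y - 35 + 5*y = -64*l + 8*y - 56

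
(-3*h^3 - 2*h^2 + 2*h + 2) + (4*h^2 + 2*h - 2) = -3*h^3 + 2*h^2 + 4*h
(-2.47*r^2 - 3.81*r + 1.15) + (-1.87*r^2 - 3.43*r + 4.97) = -4.34*r^2 - 7.24*r + 6.12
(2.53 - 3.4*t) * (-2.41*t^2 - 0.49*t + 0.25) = 8.194*t^3 - 4.4313*t^2 - 2.0897*t + 0.6325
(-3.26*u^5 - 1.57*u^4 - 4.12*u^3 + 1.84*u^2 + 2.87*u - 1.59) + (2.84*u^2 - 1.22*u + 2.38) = -3.26*u^5 - 1.57*u^4 - 4.12*u^3 + 4.68*u^2 + 1.65*u + 0.79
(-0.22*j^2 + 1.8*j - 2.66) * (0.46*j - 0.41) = -0.1012*j^3 + 0.9182*j^2 - 1.9616*j + 1.0906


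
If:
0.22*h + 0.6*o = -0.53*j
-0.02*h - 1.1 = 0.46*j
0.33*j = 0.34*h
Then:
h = -2.23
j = -2.29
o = 2.84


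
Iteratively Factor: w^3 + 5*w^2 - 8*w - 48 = (w + 4)*(w^2 + w - 12) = (w - 3)*(w + 4)*(w + 4)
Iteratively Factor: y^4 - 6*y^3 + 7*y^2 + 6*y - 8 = (y - 4)*(y^3 - 2*y^2 - y + 2) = (y - 4)*(y - 2)*(y^2 - 1) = (y - 4)*(y - 2)*(y + 1)*(y - 1)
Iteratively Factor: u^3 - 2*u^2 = (u)*(u^2 - 2*u) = u^2*(u - 2)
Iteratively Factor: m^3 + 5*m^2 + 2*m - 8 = (m + 4)*(m^2 + m - 2) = (m - 1)*(m + 4)*(m + 2)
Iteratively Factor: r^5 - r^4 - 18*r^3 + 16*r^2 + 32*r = (r - 4)*(r^4 + 3*r^3 - 6*r^2 - 8*r) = (r - 4)*(r + 1)*(r^3 + 2*r^2 - 8*r) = (r - 4)*(r + 1)*(r + 4)*(r^2 - 2*r) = r*(r - 4)*(r + 1)*(r + 4)*(r - 2)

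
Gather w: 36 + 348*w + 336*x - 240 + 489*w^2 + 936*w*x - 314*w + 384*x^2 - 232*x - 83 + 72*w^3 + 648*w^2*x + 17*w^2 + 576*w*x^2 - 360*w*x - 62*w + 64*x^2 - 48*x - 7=72*w^3 + w^2*(648*x + 506) + w*(576*x^2 + 576*x - 28) + 448*x^2 + 56*x - 294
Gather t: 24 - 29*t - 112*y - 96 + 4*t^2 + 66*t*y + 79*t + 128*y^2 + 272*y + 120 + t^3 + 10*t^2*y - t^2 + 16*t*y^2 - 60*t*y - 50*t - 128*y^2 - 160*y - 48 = t^3 + t^2*(10*y + 3) + t*(16*y^2 + 6*y)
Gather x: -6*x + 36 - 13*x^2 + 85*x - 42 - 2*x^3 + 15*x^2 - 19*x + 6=-2*x^3 + 2*x^2 + 60*x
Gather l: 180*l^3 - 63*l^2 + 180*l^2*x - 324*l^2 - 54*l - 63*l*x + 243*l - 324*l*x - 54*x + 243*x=180*l^3 + l^2*(180*x - 387) + l*(189 - 387*x) + 189*x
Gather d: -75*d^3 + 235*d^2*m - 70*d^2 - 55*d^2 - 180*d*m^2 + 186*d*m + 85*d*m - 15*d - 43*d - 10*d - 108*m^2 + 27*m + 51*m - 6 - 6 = -75*d^3 + d^2*(235*m - 125) + d*(-180*m^2 + 271*m - 68) - 108*m^2 + 78*m - 12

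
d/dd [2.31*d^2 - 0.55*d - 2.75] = 4.62*d - 0.55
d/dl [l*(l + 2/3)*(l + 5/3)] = 3*l^2 + 14*l/3 + 10/9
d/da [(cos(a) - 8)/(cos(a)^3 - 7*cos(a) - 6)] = (3*cos(a)/2 - 12*cos(2*a) + cos(3*a)/2 + 50)*sin(a)/(-cos(a)^3 + 7*cos(a) + 6)^2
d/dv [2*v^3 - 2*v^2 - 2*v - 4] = 6*v^2 - 4*v - 2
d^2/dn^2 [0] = 0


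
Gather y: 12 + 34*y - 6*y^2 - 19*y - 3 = -6*y^2 + 15*y + 9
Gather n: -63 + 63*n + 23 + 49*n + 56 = 112*n + 16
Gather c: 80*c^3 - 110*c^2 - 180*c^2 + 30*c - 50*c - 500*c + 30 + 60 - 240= 80*c^3 - 290*c^2 - 520*c - 150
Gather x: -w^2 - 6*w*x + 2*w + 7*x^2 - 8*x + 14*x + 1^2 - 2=-w^2 + 2*w + 7*x^2 + x*(6 - 6*w) - 1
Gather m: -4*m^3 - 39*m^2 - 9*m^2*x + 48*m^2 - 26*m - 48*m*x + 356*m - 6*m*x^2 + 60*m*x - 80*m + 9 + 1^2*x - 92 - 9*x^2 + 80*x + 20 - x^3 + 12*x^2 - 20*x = -4*m^3 + m^2*(9 - 9*x) + m*(-6*x^2 + 12*x + 250) - x^3 + 3*x^2 + 61*x - 63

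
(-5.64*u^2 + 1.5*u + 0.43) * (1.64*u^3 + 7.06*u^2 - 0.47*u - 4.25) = -9.2496*u^5 - 37.3584*u^4 + 13.946*u^3 + 26.3008*u^2 - 6.5771*u - 1.8275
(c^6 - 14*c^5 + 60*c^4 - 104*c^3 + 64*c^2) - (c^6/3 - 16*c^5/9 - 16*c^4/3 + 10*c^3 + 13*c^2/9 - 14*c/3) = 2*c^6/3 - 110*c^5/9 + 196*c^4/3 - 114*c^3 + 563*c^2/9 + 14*c/3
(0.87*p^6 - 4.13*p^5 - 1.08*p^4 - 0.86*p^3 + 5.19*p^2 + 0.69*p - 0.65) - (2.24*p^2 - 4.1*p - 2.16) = 0.87*p^6 - 4.13*p^5 - 1.08*p^4 - 0.86*p^3 + 2.95*p^2 + 4.79*p + 1.51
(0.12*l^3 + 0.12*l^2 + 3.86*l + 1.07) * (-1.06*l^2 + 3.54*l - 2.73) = -0.1272*l^5 + 0.2976*l^4 - 3.9944*l^3 + 12.2026*l^2 - 6.75*l - 2.9211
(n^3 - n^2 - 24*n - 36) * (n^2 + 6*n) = n^5 + 5*n^4 - 30*n^3 - 180*n^2 - 216*n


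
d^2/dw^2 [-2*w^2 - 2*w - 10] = -4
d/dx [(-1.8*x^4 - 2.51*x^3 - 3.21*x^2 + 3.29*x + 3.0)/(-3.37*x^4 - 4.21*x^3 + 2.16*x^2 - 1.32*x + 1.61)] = (-0.880699999999997*x^6 - 29.4114*x^5 + 21.4542*x^4 + 63.1762*x^3 + 22.8975*x^2 - 23.2962*x + 9.2569)/(11.3569*x^8 + 28.3754*x^7 + 3.1657*x^6 - 9.2904*x^5 + 4.9286*x^4 - 19.2586*x^3 + 8.6976*x^2 - 4.2504*x + 2.5921)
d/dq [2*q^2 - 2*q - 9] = 4*q - 2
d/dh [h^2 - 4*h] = 2*h - 4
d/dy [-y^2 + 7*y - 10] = 7 - 2*y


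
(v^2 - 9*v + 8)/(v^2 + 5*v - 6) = (v - 8)/(v + 6)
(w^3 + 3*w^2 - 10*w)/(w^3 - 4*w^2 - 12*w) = (-w^2 - 3*w + 10)/(-w^2 + 4*w + 12)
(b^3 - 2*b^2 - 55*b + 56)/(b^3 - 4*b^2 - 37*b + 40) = (b + 7)/(b + 5)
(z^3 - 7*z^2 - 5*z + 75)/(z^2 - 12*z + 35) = (z^2 - 2*z - 15)/(z - 7)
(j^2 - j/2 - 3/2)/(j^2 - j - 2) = (j - 3/2)/(j - 2)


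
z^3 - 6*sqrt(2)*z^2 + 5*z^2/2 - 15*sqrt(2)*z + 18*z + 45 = (z + 5/2)*(z - 3*sqrt(2))^2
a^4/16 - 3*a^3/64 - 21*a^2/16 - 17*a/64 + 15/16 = (a/4 + 1/4)*(a/4 + 1)*(a - 5)*(a - 3/4)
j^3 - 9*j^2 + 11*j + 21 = (j - 7)*(j - 3)*(j + 1)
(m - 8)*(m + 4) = m^2 - 4*m - 32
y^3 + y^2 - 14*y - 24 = (y - 4)*(y + 2)*(y + 3)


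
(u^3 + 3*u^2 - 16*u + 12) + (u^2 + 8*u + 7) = u^3 + 4*u^2 - 8*u + 19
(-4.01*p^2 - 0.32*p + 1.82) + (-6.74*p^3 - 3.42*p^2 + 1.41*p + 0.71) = -6.74*p^3 - 7.43*p^2 + 1.09*p + 2.53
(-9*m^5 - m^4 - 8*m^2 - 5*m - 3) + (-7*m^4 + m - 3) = -9*m^5 - 8*m^4 - 8*m^2 - 4*m - 6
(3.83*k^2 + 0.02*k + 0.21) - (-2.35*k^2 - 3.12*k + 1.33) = 6.18*k^2 + 3.14*k - 1.12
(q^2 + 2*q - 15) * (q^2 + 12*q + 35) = q^4 + 14*q^3 + 44*q^2 - 110*q - 525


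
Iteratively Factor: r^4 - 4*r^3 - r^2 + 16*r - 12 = (r - 2)*(r^3 - 2*r^2 - 5*r + 6) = (r - 2)*(r - 1)*(r^2 - r - 6) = (r - 2)*(r - 1)*(r + 2)*(r - 3)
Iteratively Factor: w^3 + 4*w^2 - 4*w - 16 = (w + 2)*(w^2 + 2*w - 8) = (w + 2)*(w + 4)*(w - 2)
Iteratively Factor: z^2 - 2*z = (z)*(z - 2)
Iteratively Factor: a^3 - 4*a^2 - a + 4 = (a - 4)*(a^2 - 1) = (a - 4)*(a - 1)*(a + 1)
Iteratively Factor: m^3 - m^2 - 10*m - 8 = (m + 2)*(m^2 - 3*m - 4) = (m - 4)*(m + 2)*(m + 1)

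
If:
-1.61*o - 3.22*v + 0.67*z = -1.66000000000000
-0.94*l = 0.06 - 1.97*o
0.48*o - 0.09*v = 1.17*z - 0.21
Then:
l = 4.74527176272914*z - 0.71691366648417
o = 2.2642413487134*z - 0.311623779946761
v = 0.67133984028394 - 0.924046140195208*z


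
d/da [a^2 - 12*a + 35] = 2*a - 12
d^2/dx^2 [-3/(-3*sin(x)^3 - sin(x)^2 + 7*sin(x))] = 3*(-81*sin(x)^3 - 33*sin(x)^2 + 146*sin(x) + 69 - 169/sin(x) - 42/sin(x)^2 + 98/sin(x)^3)/(3*sin(x)^2 + sin(x) - 7)^3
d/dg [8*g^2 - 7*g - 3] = 16*g - 7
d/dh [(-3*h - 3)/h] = 3/h^2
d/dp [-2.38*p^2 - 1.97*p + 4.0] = -4.76*p - 1.97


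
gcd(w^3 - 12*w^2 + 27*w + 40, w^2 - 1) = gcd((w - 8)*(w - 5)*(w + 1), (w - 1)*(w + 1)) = w + 1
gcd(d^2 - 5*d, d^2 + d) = d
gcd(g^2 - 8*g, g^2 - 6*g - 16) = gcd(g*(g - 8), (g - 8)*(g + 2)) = g - 8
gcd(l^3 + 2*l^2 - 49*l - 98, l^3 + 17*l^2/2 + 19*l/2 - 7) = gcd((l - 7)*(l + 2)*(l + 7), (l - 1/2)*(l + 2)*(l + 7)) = l^2 + 9*l + 14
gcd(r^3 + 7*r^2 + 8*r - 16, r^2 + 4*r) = r + 4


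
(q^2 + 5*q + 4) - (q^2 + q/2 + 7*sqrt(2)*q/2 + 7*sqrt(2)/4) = -7*sqrt(2)*q/2 + 9*q/2 - 7*sqrt(2)/4 + 4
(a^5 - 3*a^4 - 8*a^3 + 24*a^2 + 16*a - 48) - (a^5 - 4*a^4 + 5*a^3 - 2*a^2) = a^4 - 13*a^3 + 26*a^2 + 16*a - 48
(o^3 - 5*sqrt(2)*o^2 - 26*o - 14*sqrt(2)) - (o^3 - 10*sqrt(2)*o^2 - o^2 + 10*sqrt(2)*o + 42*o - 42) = o^2 + 5*sqrt(2)*o^2 - 68*o - 10*sqrt(2)*o - 14*sqrt(2) + 42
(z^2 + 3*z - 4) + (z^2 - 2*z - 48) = 2*z^2 + z - 52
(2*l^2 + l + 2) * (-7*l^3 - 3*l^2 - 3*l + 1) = -14*l^5 - 13*l^4 - 23*l^3 - 7*l^2 - 5*l + 2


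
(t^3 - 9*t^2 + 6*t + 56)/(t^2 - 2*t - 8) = t - 7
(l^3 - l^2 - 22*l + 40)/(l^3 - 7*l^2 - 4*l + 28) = (l^2 + l - 20)/(l^2 - 5*l - 14)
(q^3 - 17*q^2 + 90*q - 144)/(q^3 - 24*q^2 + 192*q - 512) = (q^2 - 9*q + 18)/(q^2 - 16*q + 64)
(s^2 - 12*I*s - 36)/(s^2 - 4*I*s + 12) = (s - 6*I)/(s + 2*I)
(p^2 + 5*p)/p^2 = (p + 5)/p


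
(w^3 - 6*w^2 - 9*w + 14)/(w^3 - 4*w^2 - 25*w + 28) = (w + 2)/(w + 4)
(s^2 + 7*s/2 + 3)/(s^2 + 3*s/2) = (s + 2)/s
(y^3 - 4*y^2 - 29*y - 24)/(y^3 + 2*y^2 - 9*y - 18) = (y^2 - 7*y - 8)/(y^2 - y - 6)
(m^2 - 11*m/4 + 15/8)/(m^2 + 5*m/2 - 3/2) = (8*m^2 - 22*m + 15)/(4*(2*m^2 + 5*m - 3))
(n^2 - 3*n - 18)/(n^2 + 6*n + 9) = (n - 6)/(n + 3)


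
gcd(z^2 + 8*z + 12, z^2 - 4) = z + 2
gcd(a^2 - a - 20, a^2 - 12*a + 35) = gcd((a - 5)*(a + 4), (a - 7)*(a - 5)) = a - 5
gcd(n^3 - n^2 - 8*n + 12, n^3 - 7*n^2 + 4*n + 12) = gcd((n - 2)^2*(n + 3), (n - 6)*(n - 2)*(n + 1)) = n - 2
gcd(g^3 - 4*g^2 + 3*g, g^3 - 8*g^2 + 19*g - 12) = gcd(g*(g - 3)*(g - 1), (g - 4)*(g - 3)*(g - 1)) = g^2 - 4*g + 3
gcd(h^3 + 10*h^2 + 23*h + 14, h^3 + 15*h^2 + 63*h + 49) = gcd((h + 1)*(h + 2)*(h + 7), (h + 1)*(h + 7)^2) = h^2 + 8*h + 7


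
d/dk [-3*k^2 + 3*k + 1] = 3 - 6*k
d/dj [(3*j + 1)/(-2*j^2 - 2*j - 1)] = (6*j^2 + 4*j - 1)/(4*j^4 + 8*j^3 + 8*j^2 + 4*j + 1)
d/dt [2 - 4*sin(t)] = -4*cos(t)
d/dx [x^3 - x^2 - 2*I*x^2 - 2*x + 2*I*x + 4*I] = 3*x^2 - 2*x - 4*I*x - 2 + 2*I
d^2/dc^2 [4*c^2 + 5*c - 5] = 8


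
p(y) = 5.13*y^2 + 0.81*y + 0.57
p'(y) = 10.26*y + 0.81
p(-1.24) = 7.45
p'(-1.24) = -11.91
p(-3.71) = 68.17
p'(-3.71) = -37.25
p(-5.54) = 153.53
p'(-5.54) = -56.03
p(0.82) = 4.68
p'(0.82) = 9.22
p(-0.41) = 1.10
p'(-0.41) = -3.40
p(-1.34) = 8.70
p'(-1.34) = -12.94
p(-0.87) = 3.75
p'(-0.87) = -8.12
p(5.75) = 174.84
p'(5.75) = 59.80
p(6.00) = 190.11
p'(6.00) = 62.37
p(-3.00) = 44.31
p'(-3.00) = -29.97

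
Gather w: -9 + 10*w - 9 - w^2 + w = -w^2 + 11*w - 18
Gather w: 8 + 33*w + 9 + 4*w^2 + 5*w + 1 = 4*w^2 + 38*w + 18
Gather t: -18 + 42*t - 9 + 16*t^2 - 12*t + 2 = 16*t^2 + 30*t - 25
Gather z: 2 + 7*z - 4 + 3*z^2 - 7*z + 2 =3*z^2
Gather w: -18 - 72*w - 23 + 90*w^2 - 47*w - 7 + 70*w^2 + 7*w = 160*w^2 - 112*w - 48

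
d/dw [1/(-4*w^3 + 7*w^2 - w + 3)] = (12*w^2 - 14*w + 1)/(4*w^3 - 7*w^2 + w - 3)^2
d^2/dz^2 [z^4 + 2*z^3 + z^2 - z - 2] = 12*z^2 + 12*z + 2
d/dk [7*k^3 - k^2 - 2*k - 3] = 21*k^2 - 2*k - 2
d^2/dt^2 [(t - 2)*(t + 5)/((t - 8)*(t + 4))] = 2*(7*t^3 + 66*t^2 + 408*t + 160)/(t^6 - 12*t^5 - 48*t^4 + 704*t^3 + 1536*t^2 - 12288*t - 32768)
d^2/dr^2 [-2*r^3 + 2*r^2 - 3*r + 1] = 4 - 12*r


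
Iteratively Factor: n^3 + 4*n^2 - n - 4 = (n + 4)*(n^2 - 1) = (n + 1)*(n + 4)*(n - 1)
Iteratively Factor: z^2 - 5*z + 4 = (z - 4)*(z - 1)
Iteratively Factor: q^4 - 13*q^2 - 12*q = (q + 3)*(q^3 - 3*q^2 - 4*q) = (q - 4)*(q + 3)*(q^2 + q) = q*(q - 4)*(q + 3)*(q + 1)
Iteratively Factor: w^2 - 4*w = (w - 4)*(w)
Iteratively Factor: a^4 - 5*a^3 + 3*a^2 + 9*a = (a - 3)*(a^3 - 2*a^2 - 3*a) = (a - 3)^2*(a^2 + a) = a*(a - 3)^2*(a + 1)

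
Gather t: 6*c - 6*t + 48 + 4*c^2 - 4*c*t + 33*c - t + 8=4*c^2 + 39*c + t*(-4*c - 7) + 56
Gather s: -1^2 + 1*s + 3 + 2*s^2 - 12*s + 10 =2*s^2 - 11*s + 12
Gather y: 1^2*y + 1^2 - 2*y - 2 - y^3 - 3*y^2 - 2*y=-y^3 - 3*y^2 - 3*y - 1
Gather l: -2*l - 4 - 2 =-2*l - 6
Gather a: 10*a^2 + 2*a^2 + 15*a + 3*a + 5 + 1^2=12*a^2 + 18*a + 6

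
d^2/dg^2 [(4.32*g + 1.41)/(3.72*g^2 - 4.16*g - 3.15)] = ((25.452 - 96.4224*g)*(-3.72*g^2 + 4.16*g + 3.15) - (4.32*g + 1.41)*(7.44*g - 4.16)*(14.88*g - 8.32))/(-3.72*g^2 + 4.16*g + 3.15)^3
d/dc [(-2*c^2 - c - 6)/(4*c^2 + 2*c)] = 3*(4*c + 1)/(c^2*(4*c^2 + 4*c + 1))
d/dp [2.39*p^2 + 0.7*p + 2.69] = 4.78*p + 0.7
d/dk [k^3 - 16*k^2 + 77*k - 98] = 3*k^2 - 32*k + 77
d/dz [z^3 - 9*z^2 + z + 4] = 3*z^2 - 18*z + 1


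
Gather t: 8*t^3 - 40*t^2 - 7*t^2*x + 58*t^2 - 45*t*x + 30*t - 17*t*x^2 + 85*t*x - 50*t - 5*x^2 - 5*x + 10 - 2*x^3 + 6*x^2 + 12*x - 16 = 8*t^3 + t^2*(18 - 7*x) + t*(-17*x^2 + 40*x - 20) - 2*x^3 + x^2 + 7*x - 6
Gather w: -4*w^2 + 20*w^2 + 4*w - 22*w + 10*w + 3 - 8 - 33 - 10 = 16*w^2 - 8*w - 48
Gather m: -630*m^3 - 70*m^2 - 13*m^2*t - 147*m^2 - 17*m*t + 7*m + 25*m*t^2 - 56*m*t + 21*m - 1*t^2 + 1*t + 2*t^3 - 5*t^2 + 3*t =-630*m^3 + m^2*(-13*t - 217) + m*(25*t^2 - 73*t + 28) + 2*t^3 - 6*t^2 + 4*t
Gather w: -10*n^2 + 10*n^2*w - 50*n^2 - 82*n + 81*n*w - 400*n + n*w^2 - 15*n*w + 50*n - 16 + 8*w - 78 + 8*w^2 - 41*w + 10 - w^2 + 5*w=-60*n^2 - 432*n + w^2*(n + 7) + w*(10*n^2 + 66*n - 28) - 84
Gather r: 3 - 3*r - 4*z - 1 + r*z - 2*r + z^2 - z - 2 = r*(z - 5) + z^2 - 5*z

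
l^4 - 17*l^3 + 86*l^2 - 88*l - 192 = (l - 8)*(l - 6)*(l - 4)*(l + 1)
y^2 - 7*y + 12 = (y - 4)*(y - 3)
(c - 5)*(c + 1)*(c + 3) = c^3 - c^2 - 17*c - 15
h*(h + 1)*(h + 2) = h^3 + 3*h^2 + 2*h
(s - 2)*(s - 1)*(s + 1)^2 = s^4 - s^3 - 3*s^2 + s + 2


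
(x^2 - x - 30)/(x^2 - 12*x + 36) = (x + 5)/(x - 6)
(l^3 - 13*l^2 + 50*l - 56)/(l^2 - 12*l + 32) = (l^2 - 9*l + 14)/(l - 8)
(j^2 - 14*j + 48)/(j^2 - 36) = (j - 8)/(j + 6)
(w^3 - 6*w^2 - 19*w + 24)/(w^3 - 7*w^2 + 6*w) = (w^2 - 5*w - 24)/(w*(w - 6))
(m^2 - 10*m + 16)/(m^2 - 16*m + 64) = (m - 2)/(m - 8)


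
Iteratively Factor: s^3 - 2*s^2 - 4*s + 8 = (s - 2)*(s^2 - 4) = (s - 2)^2*(s + 2)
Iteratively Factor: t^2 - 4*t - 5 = (t + 1)*(t - 5)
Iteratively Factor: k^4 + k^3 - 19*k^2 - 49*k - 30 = (k + 2)*(k^3 - k^2 - 17*k - 15) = (k - 5)*(k + 2)*(k^2 + 4*k + 3) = (k - 5)*(k + 1)*(k + 2)*(k + 3)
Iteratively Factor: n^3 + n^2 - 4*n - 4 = (n + 2)*(n^2 - n - 2) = (n + 1)*(n + 2)*(n - 2)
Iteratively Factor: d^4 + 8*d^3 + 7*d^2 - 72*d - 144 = (d - 3)*(d^3 + 11*d^2 + 40*d + 48) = (d - 3)*(d + 4)*(d^2 + 7*d + 12) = (d - 3)*(d + 4)^2*(d + 3)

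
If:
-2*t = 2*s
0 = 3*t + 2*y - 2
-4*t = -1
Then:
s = -1/4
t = 1/4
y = 5/8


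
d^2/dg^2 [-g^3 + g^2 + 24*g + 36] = 2 - 6*g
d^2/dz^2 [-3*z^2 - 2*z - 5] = -6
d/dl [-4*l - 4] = -4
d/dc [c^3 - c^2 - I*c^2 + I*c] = 3*c^2 - 2*c - 2*I*c + I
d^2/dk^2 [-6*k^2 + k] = -12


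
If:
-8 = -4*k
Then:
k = 2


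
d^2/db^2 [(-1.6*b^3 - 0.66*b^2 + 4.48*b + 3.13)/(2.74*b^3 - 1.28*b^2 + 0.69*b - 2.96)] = (2.8421709430404e-14*b^7 - 21.133072*b^6 + 219.954048*b^5 + 39.4790159999999*b^4 - 243.405568*b^3 + 536.900412*b^2 - 50.227488*b - 14.00291)/(20.570824*b^9 - 28.829184*b^8 + 29.00838*b^7 - 83.284448*b^6 + 69.592902*b^5 - 49.954272*b^4 + 88.034493*b^3 - 37.872312*b^2 + 18.136512*b - 25.934336)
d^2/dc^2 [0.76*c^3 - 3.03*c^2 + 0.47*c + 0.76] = 4.56*c - 6.06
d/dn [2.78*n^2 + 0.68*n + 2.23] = 5.56*n + 0.68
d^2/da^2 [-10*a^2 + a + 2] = -20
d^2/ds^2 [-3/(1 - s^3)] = 18*s*(2*s^3 + 1)/(s^3 - 1)^3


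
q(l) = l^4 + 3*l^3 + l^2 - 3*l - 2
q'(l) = 4*l^3 + 9*l^2 + 2*l - 3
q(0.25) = -2.64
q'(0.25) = -1.88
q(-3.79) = 66.74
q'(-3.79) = -99.06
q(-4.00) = 90.00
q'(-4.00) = -123.00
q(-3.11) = 20.31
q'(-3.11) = -42.49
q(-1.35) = -0.19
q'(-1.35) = 0.86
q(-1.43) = -0.26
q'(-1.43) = 0.85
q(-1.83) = -0.33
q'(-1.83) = -1.03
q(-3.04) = 17.49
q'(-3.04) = -38.28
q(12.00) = 26026.00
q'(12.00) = 8229.00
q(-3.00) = 16.00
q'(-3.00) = -36.00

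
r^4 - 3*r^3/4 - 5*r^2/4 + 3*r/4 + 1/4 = (r - 1)^2*(r + 1/4)*(r + 1)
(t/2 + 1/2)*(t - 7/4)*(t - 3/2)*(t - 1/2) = t^4/2 - 11*t^3/8 + t^2/4 + 47*t/32 - 21/32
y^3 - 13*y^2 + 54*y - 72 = (y - 6)*(y - 4)*(y - 3)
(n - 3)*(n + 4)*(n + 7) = n^3 + 8*n^2 - 5*n - 84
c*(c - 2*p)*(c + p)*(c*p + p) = c^4*p - c^3*p^2 + c^3*p - 2*c^2*p^3 - c^2*p^2 - 2*c*p^3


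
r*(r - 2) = r^2 - 2*r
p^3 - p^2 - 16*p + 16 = (p - 4)*(p - 1)*(p + 4)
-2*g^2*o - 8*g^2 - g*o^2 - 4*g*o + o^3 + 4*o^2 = (-2*g + o)*(g + o)*(o + 4)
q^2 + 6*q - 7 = (q - 1)*(q + 7)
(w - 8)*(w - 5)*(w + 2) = w^3 - 11*w^2 + 14*w + 80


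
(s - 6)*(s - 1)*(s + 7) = s^3 - 43*s + 42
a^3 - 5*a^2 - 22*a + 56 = (a - 7)*(a - 2)*(a + 4)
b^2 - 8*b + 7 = (b - 7)*(b - 1)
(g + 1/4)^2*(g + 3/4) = g^3 + 5*g^2/4 + 7*g/16 + 3/64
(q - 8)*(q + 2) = q^2 - 6*q - 16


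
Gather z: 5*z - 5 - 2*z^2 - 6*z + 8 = -2*z^2 - z + 3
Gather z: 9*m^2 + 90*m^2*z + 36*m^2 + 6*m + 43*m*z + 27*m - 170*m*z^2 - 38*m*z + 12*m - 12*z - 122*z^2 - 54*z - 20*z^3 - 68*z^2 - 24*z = 45*m^2 + 45*m - 20*z^3 + z^2*(-170*m - 190) + z*(90*m^2 + 5*m - 90)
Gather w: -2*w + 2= 2 - 2*w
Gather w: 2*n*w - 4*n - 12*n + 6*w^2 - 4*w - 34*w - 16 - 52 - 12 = -16*n + 6*w^2 + w*(2*n - 38) - 80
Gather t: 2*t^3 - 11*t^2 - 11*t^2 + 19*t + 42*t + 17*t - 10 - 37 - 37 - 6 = 2*t^3 - 22*t^2 + 78*t - 90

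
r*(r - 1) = r^2 - r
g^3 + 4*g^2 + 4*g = g*(g + 2)^2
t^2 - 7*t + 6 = (t - 6)*(t - 1)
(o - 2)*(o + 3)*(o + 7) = o^3 + 8*o^2 + o - 42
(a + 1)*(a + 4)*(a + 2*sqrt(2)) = a^3 + 2*sqrt(2)*a^2 + 5*a^2 + 4*a + 10*sqrt(2)*a + 8*sqrt(2)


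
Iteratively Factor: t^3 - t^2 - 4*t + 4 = (t + 2)*(t^2 - 3*t + 2) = (t - 2)*(t + 2)*(t - 1)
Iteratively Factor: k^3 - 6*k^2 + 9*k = (k)*(k^2 - 6*k + 9) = k*(k - 3)*(k - 3)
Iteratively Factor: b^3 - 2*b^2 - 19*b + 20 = (b + 4)*(b^2 - 6*b + 5) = (b - 1)*(b + 4)*(b - 5)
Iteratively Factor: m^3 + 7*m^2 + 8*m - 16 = (m - 1)*(m^2 + 8*m + 16) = (m - 1)*(m + 4)*(m + 4)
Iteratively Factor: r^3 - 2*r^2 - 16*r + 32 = (r - 4)*(r^2 + 2*r - 8) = (r - 4)*(r + 4)*(r - 2)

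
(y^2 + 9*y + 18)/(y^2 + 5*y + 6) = (y + 6)/(y + 2)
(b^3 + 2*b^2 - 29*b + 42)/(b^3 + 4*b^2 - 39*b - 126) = (b^2 - 5*b + 6)/(b^2 - 3*b - 18)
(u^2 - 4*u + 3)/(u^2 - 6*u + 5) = (u - 3)/(u - 5)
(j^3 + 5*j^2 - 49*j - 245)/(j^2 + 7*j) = j - 2 - 35/j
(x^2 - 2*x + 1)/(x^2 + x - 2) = (x - 1)/(x + 2)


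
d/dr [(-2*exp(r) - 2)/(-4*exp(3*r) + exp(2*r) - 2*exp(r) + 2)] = 2*(-2*(exp(r) + 1)*(6*exp(2*r) - exp(r) + 1) + 4*exp(3*r) - exp(2*r) + 2*exp(r) - 2)*exp(r)/(4*exp(3*r) - exp(2*r) + 2*exp(r) - 2)^2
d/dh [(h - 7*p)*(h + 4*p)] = 2*h - 3*p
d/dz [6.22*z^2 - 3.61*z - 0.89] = 12.44*z - 3.61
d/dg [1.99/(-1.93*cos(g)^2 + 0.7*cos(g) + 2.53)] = (1.393 - 7.6814*cos(g))*sin(g)/(-1.93*cos(g)^2 + 0.7*cos(g) + 2.53)^2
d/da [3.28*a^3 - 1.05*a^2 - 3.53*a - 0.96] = 9.84*a^2 - 2.1*a - 3.53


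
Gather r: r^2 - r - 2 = r^2 - r - 2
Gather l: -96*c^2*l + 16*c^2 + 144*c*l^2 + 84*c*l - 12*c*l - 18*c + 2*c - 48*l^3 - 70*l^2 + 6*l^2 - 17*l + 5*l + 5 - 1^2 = 16*c^2 - 16*c - 48*l^3 + l^2*(144*c - 64) + l*(-96*c^2 + 72*c - 12) + 4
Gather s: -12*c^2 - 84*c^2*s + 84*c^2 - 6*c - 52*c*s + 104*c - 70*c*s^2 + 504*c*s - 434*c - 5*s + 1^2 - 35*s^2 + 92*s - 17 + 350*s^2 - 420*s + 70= 72*c^2 - 336*c + s^2*(315 - 70*c) + s*(-84*c^2 + 452*c - 333) + 54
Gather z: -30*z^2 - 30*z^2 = -60*z^2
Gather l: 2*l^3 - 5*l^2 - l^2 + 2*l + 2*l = 2*l^3 - 6*l^2 + 4*l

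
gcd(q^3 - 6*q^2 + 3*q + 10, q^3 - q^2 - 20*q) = q - 5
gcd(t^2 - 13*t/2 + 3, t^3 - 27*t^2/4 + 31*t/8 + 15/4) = t - 6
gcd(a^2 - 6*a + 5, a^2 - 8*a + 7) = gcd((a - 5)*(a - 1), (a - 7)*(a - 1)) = a - 1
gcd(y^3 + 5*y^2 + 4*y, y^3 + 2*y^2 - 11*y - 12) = y^2 + 5*y + 4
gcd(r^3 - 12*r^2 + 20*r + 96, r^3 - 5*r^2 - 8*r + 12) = r^2 - 4*r - 12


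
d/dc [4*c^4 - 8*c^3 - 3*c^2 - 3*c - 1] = 16*c^3 - 24*c^2 - 6*c - 3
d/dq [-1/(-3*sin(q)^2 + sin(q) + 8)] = (1 - 6*sin(q))*cos(q)/(-3*sin(q)^2 + sin(q) + 8)^2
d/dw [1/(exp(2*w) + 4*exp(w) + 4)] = 2*(-exp(w) - 2)*exp(w)/(exp(2*w) + 4*exp(w) + 4)^2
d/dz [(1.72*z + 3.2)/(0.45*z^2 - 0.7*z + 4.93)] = (-0.774*z^2 - 2.88*z + 10.7196)/(0.2025*z^4 - 0.63*z^3 + 4.927*z^2 - 6.902*z + 24.3049)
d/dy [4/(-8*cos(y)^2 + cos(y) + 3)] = 4*(1 - 16*cos(y))*sin(y)/(-8*cos(y)^2 + cos(y) + 3)^2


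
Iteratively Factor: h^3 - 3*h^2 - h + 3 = (h - 3)*(h^2 - 1) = (h - 3)*(h + 1)*(h - 1)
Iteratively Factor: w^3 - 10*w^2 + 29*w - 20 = (w - 5)*(w^2 - 5*w + 4) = (w - 5)*(w - 1)*(w - 4)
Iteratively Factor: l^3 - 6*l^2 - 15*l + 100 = (l - 5)*(l^2 - l - 20) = (l - 5)^2*(l + 4)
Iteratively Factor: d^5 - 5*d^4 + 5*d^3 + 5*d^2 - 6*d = (d)*(d^4 - 5*d^3 + 5*d^2 + 5*d - 6) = d*(d - 2)*(d^3 - 3*d^2 - d + 3) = d*(d - 2)*(d + 1)*(d^2 - 4*d + 3) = d*(d - 3)*(d - 2)*(d + 1)*(d - 1)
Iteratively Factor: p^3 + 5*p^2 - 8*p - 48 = (p - 3)*(p^2 + 8*p + 16) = (p - 3)*(p + 4)*(p + 4)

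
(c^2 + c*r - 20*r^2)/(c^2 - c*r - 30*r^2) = (-c + 4*r)/(-c + 6*r)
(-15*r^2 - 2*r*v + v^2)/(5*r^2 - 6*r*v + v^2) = (-3*r - v)/(r - v)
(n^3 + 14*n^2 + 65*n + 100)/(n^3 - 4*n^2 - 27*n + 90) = (n^2 + 9*n + 20)/(n^2 - 9*n + 18)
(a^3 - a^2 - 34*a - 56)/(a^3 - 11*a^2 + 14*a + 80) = (a^2 - 3*a - 28)/(a^2 - 13*a + 40)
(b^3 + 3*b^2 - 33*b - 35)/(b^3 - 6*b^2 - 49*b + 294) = (b^2 - 4*b - 5)/(b^2 - 13*b + 42)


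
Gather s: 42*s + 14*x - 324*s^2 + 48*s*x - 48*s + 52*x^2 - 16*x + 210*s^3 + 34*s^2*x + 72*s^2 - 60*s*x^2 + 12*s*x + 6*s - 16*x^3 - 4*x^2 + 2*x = 210*s^3 + s^2*(34*x - 252) + s*(-60*x^2 + 60*x) - 16*x^3 + 48*x^2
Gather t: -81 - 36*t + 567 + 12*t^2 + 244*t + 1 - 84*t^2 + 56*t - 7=-72*t^2 + 264*t + 480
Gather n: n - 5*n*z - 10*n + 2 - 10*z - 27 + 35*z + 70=n*(-5*z - 9) + 25*z + 45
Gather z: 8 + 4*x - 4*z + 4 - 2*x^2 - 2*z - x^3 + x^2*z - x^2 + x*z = -x^3 - 3*x^2 + 4*x + z*(x^2 + x - 6) + 12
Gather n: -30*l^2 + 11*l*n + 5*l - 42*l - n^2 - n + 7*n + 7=-30*l^2 - 37*l - n^2 + n*(11*l + 6) + 7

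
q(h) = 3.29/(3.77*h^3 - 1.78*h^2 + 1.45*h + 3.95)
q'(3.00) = -0.03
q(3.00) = 0.03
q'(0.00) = -0.31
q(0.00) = 0.83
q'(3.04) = -0.03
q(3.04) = 0.03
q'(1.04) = -0.54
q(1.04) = 0.42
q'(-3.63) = -0.01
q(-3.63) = -0.02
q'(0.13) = -0.23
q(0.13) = 0.80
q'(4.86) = -0.01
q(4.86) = 0.01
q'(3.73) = -0.01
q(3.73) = 0.02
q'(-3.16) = -0.02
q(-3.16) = -0.02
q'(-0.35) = -1.43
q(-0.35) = 1.07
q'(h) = 3.29*(-11.31*h^2 + 3.56*h - 1.45)/(3.77*h^3 - 1.78*h^2 + 1.45*h + 3.95)^2 = (-37.2099*h^2 + 11.7124*h - 4.7705)/(3.77*h^3 - 1.78*h^2 + 1.45*h + 3.95)^2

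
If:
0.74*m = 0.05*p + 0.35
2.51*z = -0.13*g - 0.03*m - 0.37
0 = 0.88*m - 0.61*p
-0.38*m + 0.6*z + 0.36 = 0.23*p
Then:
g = -3.39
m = 0.52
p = 0.76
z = 0.02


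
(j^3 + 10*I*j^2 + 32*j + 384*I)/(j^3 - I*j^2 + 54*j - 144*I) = (j + 8*I)/(j - 3*I)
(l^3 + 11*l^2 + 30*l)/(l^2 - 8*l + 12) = l*(l^2 + 11*l + 30)/(l^2 - 8*l + 12)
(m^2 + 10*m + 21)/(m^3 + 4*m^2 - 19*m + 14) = (m + 3)/(m^2 - 3*m + 2)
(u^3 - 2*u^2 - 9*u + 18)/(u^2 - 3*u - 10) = (-u^3 + 2*u^2 + 9*u - 18)/(-u^2 + 3*u + 10)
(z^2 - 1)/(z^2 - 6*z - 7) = (z - 1)/(z - 7)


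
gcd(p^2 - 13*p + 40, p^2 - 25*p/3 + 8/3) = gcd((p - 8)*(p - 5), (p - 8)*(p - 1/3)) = p - 8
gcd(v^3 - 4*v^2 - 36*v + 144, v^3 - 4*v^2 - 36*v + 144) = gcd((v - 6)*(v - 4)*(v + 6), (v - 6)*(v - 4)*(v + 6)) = v^3 - 4*v^2 - 36*v + 144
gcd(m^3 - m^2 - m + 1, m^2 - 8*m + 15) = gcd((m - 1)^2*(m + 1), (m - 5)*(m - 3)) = 1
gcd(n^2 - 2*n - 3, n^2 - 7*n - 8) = n + 1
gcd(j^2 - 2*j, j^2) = j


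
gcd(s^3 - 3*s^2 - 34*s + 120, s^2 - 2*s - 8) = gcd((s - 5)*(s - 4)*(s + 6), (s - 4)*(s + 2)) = s - 4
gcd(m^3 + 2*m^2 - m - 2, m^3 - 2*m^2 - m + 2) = m^2 - 1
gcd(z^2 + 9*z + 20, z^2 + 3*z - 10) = z + 5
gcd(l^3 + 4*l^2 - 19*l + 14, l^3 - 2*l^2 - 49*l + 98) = l^2 + 5*l - 14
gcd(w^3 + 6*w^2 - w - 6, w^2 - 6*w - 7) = w + 1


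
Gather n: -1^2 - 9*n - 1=-9*n - 2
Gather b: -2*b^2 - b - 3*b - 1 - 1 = -2*b^2 - 4*b - 2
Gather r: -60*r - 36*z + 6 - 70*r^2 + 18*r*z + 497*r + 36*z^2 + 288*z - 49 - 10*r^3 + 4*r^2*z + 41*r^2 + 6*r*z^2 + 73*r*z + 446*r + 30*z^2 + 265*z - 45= -10*r^3 + r^2*(4*z - 29) + r*(6*z^2 + 91*z + 883) + 66*z^2 + 517*z - 88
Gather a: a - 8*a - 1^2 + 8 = 7 - 7*a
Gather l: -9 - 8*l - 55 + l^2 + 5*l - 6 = l^2 - 3*l - 70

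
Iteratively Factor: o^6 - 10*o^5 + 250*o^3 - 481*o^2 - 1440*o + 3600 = (o - 4)*(o^5 - 6*o^4 - 24*o^3 + 154*o^2 + 135*o - 900) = (o - 4)*(o + 3)*(o^4 - 9*o^3 + 3*o^2 + 145*o - 300) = (o - 4)*(o + 3)*(o + 4)*(o^3 - 13*o^2 + 55*o - 75) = (o - 5)*(o - 4)*(o + 3)*(o + 4)*(o^2 - 8*o + 15) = (o - 5)*(o - 4)*(o - 3)*(o + 3)*(o + 4)*(o - 5)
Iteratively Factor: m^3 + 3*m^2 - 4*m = (m)*(m^2 + 3*m - 4) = m*(m + 4)*(m - 1)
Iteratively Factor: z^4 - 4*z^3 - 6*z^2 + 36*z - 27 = (z + 3)*(z^3 - 7*z^2 + 15*z - 9) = (z - 1)*(z + 3)*(z^2 - 6*z + 9) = (z - 3)*(z - 1)*(z + 3)*(z - 3)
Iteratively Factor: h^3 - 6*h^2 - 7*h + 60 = (h - 4)*(h^2 - 2*h - 15) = (h - 5)*(h - 4)*(h + 3)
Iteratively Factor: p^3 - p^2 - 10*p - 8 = (p + 1)*(p^2 - 2*p - 8) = (p - 4)*(p + 1)*(p + 2)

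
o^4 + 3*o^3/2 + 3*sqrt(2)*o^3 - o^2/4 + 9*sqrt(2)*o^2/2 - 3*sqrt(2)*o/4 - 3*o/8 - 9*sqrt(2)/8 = (o - 1/2)*(o + 1/2)*(o + 3/2)*(o + 3*sqrt(2))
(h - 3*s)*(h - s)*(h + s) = h^3 - 3*h^2*s - h*s^2 + 3*s^3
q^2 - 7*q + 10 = (q - 5)*(q - 2)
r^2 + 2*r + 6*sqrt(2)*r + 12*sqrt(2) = (r + 2)*(r + 6*sqrt(2))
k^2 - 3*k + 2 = (k - 2)*(k - 1)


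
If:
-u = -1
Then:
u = 1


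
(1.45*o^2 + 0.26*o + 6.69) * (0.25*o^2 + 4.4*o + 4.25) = 0.3625*o^4 + 6.445*o^3 + 8.979*o^2 + 30.541*o + 28.4325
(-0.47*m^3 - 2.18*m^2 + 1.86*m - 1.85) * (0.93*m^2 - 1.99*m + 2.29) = -0.4371*m^5 - 1.0921*m^4 + 4.9917*m^3 - 10.4141*m^2 + 7.9409*m - 4.2365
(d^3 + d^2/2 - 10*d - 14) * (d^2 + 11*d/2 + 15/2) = d^5 + 6*d^4 + d^3/4 - 261*d^2/4 - 152*d - 105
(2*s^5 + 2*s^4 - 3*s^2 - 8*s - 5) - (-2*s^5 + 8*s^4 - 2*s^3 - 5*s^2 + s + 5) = 4*s^5 - 6*s^4 + 2*s^3 + 2*s^2 - 9*s - 10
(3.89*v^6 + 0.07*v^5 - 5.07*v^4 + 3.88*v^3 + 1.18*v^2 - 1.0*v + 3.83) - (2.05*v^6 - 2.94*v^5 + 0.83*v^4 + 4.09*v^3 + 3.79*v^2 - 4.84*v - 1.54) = 1.84*v^6 + 3.01*v^5 - 5.9*v^4 - 0.21*v^3 - 2.61*v^2 + 3.84*v + 5.37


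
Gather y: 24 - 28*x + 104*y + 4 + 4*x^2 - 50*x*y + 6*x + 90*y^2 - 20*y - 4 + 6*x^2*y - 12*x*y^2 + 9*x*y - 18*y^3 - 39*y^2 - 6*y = 4*x^2 - 22*x - 18*y^3 + y^2*(51 - 12*x) + y*(6*x^2 - 41*x + 78) + 24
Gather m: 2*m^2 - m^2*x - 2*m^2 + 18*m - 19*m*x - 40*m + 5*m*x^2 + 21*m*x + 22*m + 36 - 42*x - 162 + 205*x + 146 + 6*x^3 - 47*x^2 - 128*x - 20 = -m^2*x + m*(5*x^2 + 2*x) + 6*x^3 - 47*x^2 + 35*x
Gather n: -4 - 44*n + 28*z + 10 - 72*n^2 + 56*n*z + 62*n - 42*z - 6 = -72*n^2 + n*(56*z + 18) - 14*z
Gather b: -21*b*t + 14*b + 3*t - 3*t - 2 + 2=b*(14 - 21*t)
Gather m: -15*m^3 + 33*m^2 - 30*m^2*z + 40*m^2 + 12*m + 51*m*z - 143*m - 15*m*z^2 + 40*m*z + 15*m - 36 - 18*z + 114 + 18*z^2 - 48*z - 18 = -15*m^3 + m^2*(73 - 30*z) + m*(-15*z^2 + 91*z - 116) + 18*z^2 - 66*z + 60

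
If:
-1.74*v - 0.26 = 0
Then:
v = -0.15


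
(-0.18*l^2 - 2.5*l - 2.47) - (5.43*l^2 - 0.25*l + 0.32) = -5.61*l^2 - 2.25*l - 2.79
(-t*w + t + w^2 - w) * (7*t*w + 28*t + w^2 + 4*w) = -7*t^2*w^2 - 21*t^2*w + 28*t^2 + 6*t*w^3 + 18*t*w^2 - 24*t*w + w^4 + 3*w^3 - 4*w^2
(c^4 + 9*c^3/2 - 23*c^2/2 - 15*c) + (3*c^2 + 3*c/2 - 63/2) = c^4 + 9*c^3/2 - 17*c^2/2 - 27*c/2 - 63/2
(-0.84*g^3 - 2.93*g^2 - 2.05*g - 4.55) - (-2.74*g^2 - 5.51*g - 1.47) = -0.84*g^3 - 0.19*g^2 + 3.46*g - 3.08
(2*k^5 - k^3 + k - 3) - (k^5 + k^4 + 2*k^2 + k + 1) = k^5 - k^4 - k^3 - 2*k^2 - 4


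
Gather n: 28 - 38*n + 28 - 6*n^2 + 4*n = -6*n^2 - 34*n + 56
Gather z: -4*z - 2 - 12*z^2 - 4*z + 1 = -12*z^2 - 8*z - 1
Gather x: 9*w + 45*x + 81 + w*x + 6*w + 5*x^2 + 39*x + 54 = 15*w + 5*x^2 + x*(w + 84) + 135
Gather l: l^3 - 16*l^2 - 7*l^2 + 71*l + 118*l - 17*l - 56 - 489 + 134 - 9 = l^3 - 23*l^2 + 172*l - 420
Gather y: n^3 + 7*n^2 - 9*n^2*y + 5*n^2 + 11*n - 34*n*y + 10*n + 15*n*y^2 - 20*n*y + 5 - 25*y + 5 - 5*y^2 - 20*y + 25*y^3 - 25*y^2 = n^3 + 12*n^2 + 21*n + 25*y^3 + y^2*(15*n - 30) + y*(-9*n^2 - 54*n - 45) + 10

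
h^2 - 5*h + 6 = (h - 3)*(h - 2)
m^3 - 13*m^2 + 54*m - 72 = (m - 6)*(m - 4)*(m - 3)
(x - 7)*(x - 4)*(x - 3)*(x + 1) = x^4 - 13*x^3 + 47*x^2 - 23*x - 84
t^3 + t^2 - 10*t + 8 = (t - 2)*(t - 1)*(t + 4)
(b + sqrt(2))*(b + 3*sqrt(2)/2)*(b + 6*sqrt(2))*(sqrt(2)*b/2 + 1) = sqrt(2)*b^4/2 + 19*b^3/2 + 25*sqrt(2)*b^2 + 51*b + 18*sqrt(2)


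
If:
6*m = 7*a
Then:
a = 6*m/7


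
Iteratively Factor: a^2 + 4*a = (a)*(a + 4)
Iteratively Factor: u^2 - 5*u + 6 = (u - 3)*(u - 2)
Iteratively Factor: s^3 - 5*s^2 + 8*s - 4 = (s - 1)*(s^2 - 4*s + 4) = (s - 2)*(s - 1)*(s - 2)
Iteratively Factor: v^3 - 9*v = (v)*(v^2 - 9) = v*(v + 3)*(v - 3)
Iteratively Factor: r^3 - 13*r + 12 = (r + 4)*(r^2 - 4*r + 3) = (r - 1)*(r + 4)*(r - 3)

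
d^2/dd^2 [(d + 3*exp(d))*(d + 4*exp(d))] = 7*d*exp(d) + 48*exp(2*d) + 14*exp(d) + 2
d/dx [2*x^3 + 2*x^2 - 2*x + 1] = 6*x^2 + 4*x - 2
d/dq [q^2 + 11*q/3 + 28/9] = 2*q + 11/3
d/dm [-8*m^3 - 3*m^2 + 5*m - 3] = -24*m^2 - 6*m + 5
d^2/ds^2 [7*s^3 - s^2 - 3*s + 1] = 42*s - 2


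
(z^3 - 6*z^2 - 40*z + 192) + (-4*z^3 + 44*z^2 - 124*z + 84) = -3*z^3 + 38*z^2 - 164*z + 276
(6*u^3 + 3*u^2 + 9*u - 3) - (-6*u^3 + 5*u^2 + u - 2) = 12*u^3 - 2*u^2 + 8*u - 1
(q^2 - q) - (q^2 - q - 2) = 2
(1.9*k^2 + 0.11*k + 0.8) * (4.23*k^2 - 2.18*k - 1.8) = 8.037*k^4 - 3.6767*k^3 - 0.2758*k^2 - 1.942*k - 1.44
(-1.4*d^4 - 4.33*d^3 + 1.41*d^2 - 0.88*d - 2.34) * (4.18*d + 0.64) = -5.852*d^5 - 18.9954*d^4 + 3.1226*d^3 - 2.776*d^2 - 10.3444*d - 1.4976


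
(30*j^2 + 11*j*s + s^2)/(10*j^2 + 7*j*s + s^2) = (6*j + s)/(2*j + s)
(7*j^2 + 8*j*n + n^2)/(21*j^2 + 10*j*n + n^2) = (j + n)/(3*j + n)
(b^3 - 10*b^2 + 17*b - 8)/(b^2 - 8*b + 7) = (b^2 - 9*b + 8)/(b - 7)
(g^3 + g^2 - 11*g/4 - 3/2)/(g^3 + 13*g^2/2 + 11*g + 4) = (g - 3/2)/(g + 4)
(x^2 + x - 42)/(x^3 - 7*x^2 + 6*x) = (x + 7)/(x*(x - 1))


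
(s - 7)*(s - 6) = s^2 - 13*s + 42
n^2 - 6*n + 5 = (n - 5)*(n - 1)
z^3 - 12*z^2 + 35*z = z*(z - 7)*(z - 5)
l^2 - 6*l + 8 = (l - 4)*(l - 2)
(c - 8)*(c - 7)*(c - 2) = c^3 - 17*c^2 + 86*c - 112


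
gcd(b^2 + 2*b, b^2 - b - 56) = 1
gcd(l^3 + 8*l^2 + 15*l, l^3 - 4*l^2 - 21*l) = l^2 + 3*l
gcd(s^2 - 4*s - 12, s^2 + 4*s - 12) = 1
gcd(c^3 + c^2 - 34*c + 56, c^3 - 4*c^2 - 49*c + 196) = c^2 + 3*c - 28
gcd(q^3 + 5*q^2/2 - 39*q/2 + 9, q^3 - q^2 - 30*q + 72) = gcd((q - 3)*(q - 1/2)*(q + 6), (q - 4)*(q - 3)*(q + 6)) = q^2 + 3*q - 18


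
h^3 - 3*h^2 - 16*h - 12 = (h - 6)*(h + 1)*(h + 2)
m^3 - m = m*(m - 1)*(m + 1)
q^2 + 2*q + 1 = (q + 1)^2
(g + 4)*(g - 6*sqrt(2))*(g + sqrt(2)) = g^3 - 5*sqrt(2)*g^2 + 4*g^2 - 20*sqrt(2)*g - 12*g - 48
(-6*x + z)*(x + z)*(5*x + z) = -30*x^3 - 31*x^2*z + z^3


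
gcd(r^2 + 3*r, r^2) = r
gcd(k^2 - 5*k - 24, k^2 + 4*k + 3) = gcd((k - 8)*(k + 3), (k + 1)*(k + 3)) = k + 3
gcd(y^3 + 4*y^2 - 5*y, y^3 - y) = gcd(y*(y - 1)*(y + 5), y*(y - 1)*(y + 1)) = y^2 - y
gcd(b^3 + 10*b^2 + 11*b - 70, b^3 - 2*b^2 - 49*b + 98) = b^2 + 5*b - 14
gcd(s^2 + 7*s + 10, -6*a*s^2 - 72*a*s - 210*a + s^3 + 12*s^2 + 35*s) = s + 5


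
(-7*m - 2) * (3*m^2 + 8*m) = -21*m^3 - 62*m^2 - 16*m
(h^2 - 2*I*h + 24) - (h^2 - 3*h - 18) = 3*h - 2*I*h + 42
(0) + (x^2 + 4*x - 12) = x^2 + 4*x - 12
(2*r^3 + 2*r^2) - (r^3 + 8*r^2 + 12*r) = r^3 - 6*r^2 - 12*r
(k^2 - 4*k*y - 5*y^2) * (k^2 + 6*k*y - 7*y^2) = k^4 + 2*k^3*y - 36*k^2*y^2 - 2*k*y^3 + 35*y^4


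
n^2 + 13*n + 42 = (n + 6)*(n + 7)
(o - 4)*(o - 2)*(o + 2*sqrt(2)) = o^3 - 6*o^2 + 2*sqrt(2)*o^2 - 12*sqrt(2)*o + 8*o + 16*sqrt(2)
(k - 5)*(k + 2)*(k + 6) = k^3 + 3*k^2 - 28*k - 60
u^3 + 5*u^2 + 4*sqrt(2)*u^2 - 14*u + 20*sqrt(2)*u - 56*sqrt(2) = (u - 2)*(u + 7)*(u + 4*sqrt(2))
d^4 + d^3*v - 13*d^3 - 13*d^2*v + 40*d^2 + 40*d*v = d*(d - 8)*(d - 5)*(d + v)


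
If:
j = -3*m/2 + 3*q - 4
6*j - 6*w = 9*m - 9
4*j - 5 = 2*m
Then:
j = 21/8 - w/2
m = 11/4 - w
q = 43/12 - 2*w/3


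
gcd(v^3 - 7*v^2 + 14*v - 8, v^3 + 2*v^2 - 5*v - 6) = v - 2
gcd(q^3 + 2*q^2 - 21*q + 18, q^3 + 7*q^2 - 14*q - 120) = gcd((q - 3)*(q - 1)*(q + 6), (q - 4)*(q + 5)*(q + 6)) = q + 6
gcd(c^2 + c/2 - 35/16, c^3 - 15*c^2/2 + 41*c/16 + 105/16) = c - 5/4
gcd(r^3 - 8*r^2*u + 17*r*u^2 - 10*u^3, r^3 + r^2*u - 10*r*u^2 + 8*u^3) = r^2 - 3*r*u + 2*u^2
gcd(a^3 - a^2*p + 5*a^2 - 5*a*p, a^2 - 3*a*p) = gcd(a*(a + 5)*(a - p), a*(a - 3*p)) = a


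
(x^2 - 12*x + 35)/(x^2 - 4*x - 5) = (x - 7)/(x + 1)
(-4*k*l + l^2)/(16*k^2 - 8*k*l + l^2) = -l/(4*k - l)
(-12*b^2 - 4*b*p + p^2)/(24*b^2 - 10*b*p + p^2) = (2*b + p)/(-4*b + p)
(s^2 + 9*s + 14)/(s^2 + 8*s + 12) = (s + 7)/(s + 6)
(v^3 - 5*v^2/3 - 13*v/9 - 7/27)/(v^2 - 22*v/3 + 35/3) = (9*v^2 + 6*v + 1)/(9*(v - 5))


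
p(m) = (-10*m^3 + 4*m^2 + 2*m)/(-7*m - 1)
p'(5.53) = 15.02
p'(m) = (-30*m^2 + 8*m + 2)/(-7*m - 1) + 7*(-10*m^3 + 4*m^2 + 2*m)/(-7*m - 1)^2 = 2*(70*m^3 + m^2 - 4*m - 1)/(49*m^2 + 14*m + 1)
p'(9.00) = 24.94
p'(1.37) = 3.13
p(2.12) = 4.61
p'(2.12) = 5.28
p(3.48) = 14.43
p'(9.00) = 24.94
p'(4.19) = 11.19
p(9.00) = 108.56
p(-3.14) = 16.34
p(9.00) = 108.56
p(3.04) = 10.68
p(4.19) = 21.66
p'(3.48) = 9.17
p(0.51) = -0.16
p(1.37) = 1.46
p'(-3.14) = -9.75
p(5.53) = 39.23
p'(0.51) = 0.62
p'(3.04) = 7.91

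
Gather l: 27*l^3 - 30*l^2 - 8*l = 27*l^3 - 30*l^2 - 8*l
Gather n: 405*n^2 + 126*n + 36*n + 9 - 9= 405*n^2 + 162*n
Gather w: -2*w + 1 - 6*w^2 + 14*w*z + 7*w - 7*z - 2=-6*w^2 + w*(14*z + 5) - 7*z - 1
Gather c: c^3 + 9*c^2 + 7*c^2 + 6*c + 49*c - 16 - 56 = c^3 + 16*c^2 + 55*c - 72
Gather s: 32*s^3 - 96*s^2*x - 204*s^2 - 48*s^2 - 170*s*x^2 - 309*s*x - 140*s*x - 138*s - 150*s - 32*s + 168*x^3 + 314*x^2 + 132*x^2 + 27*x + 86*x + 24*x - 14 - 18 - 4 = 32*s^3 + s^2*(-96*x - 252) + s*(-170*x^2 - 449*x - 320) + 168*x^3 + 446*x^2 + 137*x - 36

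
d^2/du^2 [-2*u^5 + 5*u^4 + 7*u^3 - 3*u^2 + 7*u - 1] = -40*u^3 + 60*u^2 + 42*u - 6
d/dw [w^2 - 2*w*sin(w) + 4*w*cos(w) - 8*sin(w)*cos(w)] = -4*w*sin(w) - 2*w*cos(w) + 2*w - 2*sin(w) + 4*cos(w) - 8*cos(2*w)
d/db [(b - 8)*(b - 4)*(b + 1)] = 3*b^2 - 22*b + 20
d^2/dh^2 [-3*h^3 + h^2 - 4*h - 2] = 2 - 18*h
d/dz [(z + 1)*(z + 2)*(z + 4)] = 3*z^2 + 14*z + 14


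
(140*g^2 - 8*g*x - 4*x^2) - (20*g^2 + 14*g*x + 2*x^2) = 120*g^2 - 22*g*x - 6*x^2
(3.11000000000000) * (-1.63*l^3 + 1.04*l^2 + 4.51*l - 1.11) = -5.0693*l^3 + 3.2344*l^2 + 14.0261*l - 3.4521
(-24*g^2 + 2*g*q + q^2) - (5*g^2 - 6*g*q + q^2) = -29*g^2 + 8*g*q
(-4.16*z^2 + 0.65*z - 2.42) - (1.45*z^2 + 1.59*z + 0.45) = -5.61*z^2 - 0.94*z - 2.87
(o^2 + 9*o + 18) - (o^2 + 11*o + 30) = -2*o - 12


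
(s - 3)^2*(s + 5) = s^3 - s^2 - 21*s + 45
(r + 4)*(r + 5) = r^2 + 9*r + 20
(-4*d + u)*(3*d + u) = -12*d^2 - d*u + u^2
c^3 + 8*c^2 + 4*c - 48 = (c - 2)*(c + 4)*(c + 6)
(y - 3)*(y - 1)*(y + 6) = y^3 + 2*y^2 - 21*y + 18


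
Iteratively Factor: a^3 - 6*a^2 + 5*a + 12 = (a - 3)*(a^2 - 3*a - 4) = (a - 4)*(a - 3)*(a + 1)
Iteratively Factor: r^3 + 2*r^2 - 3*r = (r + 3)*(r^2 - r) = (r - 1)*(r + 3)*(r)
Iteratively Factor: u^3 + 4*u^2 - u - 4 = (u + 1)*(u^2 + 3*u - 4) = (u - 1)*(u + 1)*(u + 4)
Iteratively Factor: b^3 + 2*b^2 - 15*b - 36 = (b - 4)*(b^2 + 6*b + 9) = (b - 4)*(b + 3)*(b + 3)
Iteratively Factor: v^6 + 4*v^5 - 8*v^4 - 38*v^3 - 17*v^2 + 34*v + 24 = (v - 1)*(v^5 + 5*v^4 - 3*v^3 - 41*v^2 - 58*v - 24) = (v - 1)*(v + 1)*(v^4 + 4*v^3 - 7*v^2 - 34*v - 24) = (v - 1)*(v + 1)*(v + 2)*(v^3 + 2*v^2 - 11*v - 12) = (v - 1)*(v + 1)^2*(v + 2)*(v^2 + v - 12) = (v - 1)*(v + 1)^2*(v + 2)*(v + 4)*(v - 3)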